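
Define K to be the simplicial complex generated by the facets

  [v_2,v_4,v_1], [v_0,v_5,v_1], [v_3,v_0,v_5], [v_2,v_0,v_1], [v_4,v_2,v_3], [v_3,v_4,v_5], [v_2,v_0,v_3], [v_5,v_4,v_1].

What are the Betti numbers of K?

Take the total order v_0 < v_1 < v_2 < v_3 < v_4 < v_5 on the vertex set. Then K (dimension 2) consists of the simplices:

  0-simplices (6): [v_0], [v_1], [v_2], [v_3], [v_4], [v_5]
  1-simplices (12): [v_0,v_1], [v_0,v_2], [v_0,v_3], [v_0,v_5], [v_1,v_2], [v_1,v_4], [v_1,v_5], [v_2,v_3], [v_2,v_4], [v_3,v_4], [v_3,v_5], [v_4,v_5]
  2-simplices (8): [v_0,v_1,v_2], [v_0,v_1,v_5], [v_0,v_2,v_3], [v_0,v_3,v_5], [v_1,v_2,v_4], [v_1,v_4,v_5], [v_2,v_3,v_4], [v_3,v_4,v_5]

Hence C_0 ≅ Z^6, C_1 ≅ Z^12, C_2 ≅ Z^8.

Boundary ∂_1: C_1 → C_0 is given by ∂[p,q] = [q] − [p]. For instance
  ∂[v_3,v_5] = [v_5] − [v_3].
The 6×12 boundary matrix has rank 5 and Smith normal form diag(1,1,1,1,1).

∂_2: C_2 → C_1 maps a triangle to the signed sum of its edges. For instance
  ∂[v_1,v_4,v_5] = [v_4,v_5] − [v_1,v_5] + [v_1,v_4],
  ∂[v_3,v_4,v_5] = [v_4,v_5] − [v_3,v_5] + [v_3,v_4].
The resulting 12×8 matrix has rank 7, and its Smith normal form has invariant factors (1,1,1,1,1,1,1).

Reading off H_k = ker ∂_k / im ∂_{k+1}:

  H_0: rank C_0 − rank ∂_1 = 6 − 5 = 1, and the invariant factors of ∂_1 are all 1, so H_0 ≅ Z.
  H_1: rank ker ∂_1 − rank ∂_2 = (12 − 5) − 7 = 0, and the invariant factors of ∂_2 are all 1, so H_1 ≅ 0.
  H_2: rank ker ∂_2 − rank ∂_3 = (8 − 7) − 0 = 1, and there is no ∂_3, so H_2 ≅ Z.

(K is a triangulation of the 2-sphere S^2.)

Hence the Betti numbers are b_0 = 1, b_1 = 0, b_2 = 1.

b_0 = 1, b_1 = 0, b_2 = 1.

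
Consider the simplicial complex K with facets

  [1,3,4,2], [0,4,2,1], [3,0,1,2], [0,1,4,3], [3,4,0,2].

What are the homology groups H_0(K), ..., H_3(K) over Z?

Fix the vertex order 0 < 1 < 2 < 3 < 4 and write every simplex with vertices in increasing order. Then dim K = 3 and the simplices of K are:

  0-simplices (5): [0], [1], [2], [3], [4]
  1-simplices (10): [0,1], [0,2], [0,3], [0,4], [1,2], [1,3], [1,4], [2,3], [2,4], [3,4]
  2-simplices (10): [0,1,2], [0,1,3], [0,1,4], [0,2,3], [0,2,4], [0,3,4], [1,2,3], [1,2,4], [1,3,4], [2,3,4]
  3-simplices (5): [0,1,2,3], [0,1,2,4], [0,1,3,4], [0,2,3,4], [1,2,3,4]

giving chain groups C_0 ≅ Z^5, C_1 ≅ Z^10, C_2 ≅ Z^10, C_3 ≅ Z^5.

Boundary ∂_1: C_1 → C_0 sends each edge [p,q] (with p < q) to q − p.
The 5×10 boundary matrix has rank 4 and Smith normal form diag(1,1,1,1).

Boundary ∂_2: C_2 → C_1 maps a triangle to the signed sum of its edges. For instance
  ∂[1,3,4] = [3,4] − [1,4] + [1,3],
  ∂[1,2,3] = [2,3] − [1,3] + [1,2].
The resulting 10×10 matrix has rank 6, and its Smith normal form has invariant factors (1,1,1,1,1,1).

∂_3: C_3 → C_2 sends each 3-simplex σ to the alternating sum Σ_i (−1)^i (σ with its i-th vertex removed). For instance
  ∂[1,2,3,4] = [2,3,4] − [1,3,4] + [1,2,4] − [1,2,3],
  ∂[0,1,2,4] = [1,2,4] − [0,2,4] + [0,1,4] − [0,1,2].
As a 10×5 matrix over Z this has rank 4, with invariant factors (1,1,1,1).

From H_k ≅ ker(∂_k) / im(∂_{k+1}) we obtain:

  H_0: rank C_0 − rank ∂_1 = 5 − 4 = 1, and the invariant factors of ∂_1 are all 1, so H_0 ≅ Z.
  H_1: rank ker ∂_1 − rank ∂_2 = (10 − 4) − 6 = 0, and the invariant factors of ∂_2 are all 1, so H_1 ≅ 0.
  H_2: rank ker ∂_2 − rank ∂_3 = (10 − 6) − 4 = 0, and the invariant factors of ∂_3 are all 1, so H_2 ≅ 0.
  H_3: rank ker ∂_3 − rank ∂_4 = (5 − 4) − 0 = 1, and there is no ∂_4, so H_3 ≅ Z.

As a check, the Euler characteristic is 5 − 10 + 10 − 5 = 0, which agrees with 1 − 0 + 0 − 1 = 0.

H_0 ≅ Z,  H_1 = 0,  H_2 = 0,  H_3 ≅ Z.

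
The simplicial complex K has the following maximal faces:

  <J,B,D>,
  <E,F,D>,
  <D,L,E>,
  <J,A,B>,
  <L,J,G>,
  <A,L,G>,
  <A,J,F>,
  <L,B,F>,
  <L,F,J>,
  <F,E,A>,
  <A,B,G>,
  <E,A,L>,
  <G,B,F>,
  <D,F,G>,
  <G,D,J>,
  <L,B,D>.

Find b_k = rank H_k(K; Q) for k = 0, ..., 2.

Order the vertices as A < B < D < E < F < G < J < L. Listing each simplex with vertices in this order, K has dimension 2 with simplices:

  0-simplices (8): A, B, D, E, F, G, J, L
  1-simplices (24): AB, AE, AF, AG, AJ, AL, BD, BF, BG, BJ, BL, DE, DF, DG, DJ, DL, EF, EL, FG, FJ, FL, GJ, GL, JL
  2-simplices (16): ABG, ABJ, AEF, AEL, AFJ, AGL, BDJ, BDL, BFG, BFL, DEF, DEL, DFG, DGJ, FJL, GJL

Hence C_0 ≅ Z^8, C_1 ≅ Z^24, C_2 ≅ Z^16.

∂_1: C_1 → C_0 is given by ∂[p,q] = [q] − [p].
The resulting 8×24 matrix has rank 7, and its Smith normal form has invariant factors (1,1,1,1,1,1,1).

The boundary map ∂_2: C_2 → C_1 sends each 2-simplex [p,q,r] to [q,r] − [p,r] + [p,q]. For instance
  ∂AEL = EL − AL + AE,
  ∂AFJ = FJ − AJ + AF.
The 24×16 boundary matrix has rank 15 and Smith normal form diag(1,1,1,1,1,1,1,1,1,1,1,1,1,1,1).

Computing H_k = (kernel of ∂_k) / (image of ∂_{k+1}):

  H_0: rank C_0 − rank ∂_1 = 8 − 7 = 1, and the invariant factors of ∂_1 are all 1, so H_0 = Z.
  H_1: rank ker ∂_1 − rank ∂_2 = (24 − 7) − 15 = 2, and the invariant factors of ∂_2 are all 1, so H_1 = Z^2.
  H_2: rank ker ∂_2 − rank ∂_3 = (16 − 15) − 0 = 1, and there is no ∂_3, so H_2 = Z.

Hence the Betti numbers are b_0 = 1, b_1 = 2, b_2 = 1.

b_0 = 1, b_1 = 2, b_2 = 1.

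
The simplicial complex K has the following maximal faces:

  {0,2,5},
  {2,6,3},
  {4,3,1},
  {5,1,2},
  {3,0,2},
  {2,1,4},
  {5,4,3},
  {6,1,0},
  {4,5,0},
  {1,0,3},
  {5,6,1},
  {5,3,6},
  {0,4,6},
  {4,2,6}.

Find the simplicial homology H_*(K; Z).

H_0 ≅ Z,  H_1 ≅ Z^2,  H_2 ≅ Z.

K has 7 vertices, 21 edges, 14 triangles.
rank ∂_0 = 0, rank ∂_1 = 6 ⇒ b_0 = 7 − 0 − 6 = 1; all invariant factors of ∂_1 are 1 so no torsion. So H_0 = Z.
rank ∂_1 = 6, rank ∂_2 = 13 ⇒ b_1 = 21 − 6 − 13 = 2; all invariant factors of ∂_2 are 1 so no torsion. So H_1 = Z^2.
rank ∂_2 = 13, rank ∂_3 = 0 ⇒ b_2 = 14 − 13 − 0 = 1. So H_2 = Z.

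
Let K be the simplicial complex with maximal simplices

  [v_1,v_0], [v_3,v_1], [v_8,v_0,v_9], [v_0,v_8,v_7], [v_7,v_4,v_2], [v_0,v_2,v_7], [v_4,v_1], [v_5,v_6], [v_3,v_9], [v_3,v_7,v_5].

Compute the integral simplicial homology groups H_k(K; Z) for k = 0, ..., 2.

H_0 ≅ Z,  H_1 ≅ Z^3,  H_2 = 0.

Order the vertices as v_0 < v_1 < v_2 < v_3 < v_4 < v_5 < v_6 < v_7 < v_8 < v_9. Listing each simplex with vertices in this order, K has dimension 2 with simplices:

  0-simplices (10): [v_0], [v_1], [v_2], [v_3], [v_4], [v_5], [v_6], [v_7], [v_8], [v_9]
  1-simplices (17): (17 of them)
  2-simplices (5): [v_0,v_2,v_7], [v_0,v_7,v_8], [v_0,v_8,v_9], [v_2,v_4,v_7], [v_3,v_5,v_7]

so the chain groups are C_0 ≅ Z^10, C_1 ≅ Z^17, C_2 ≅ Z^5.

Boundary ∂_1: C_1 → C_0 sends each edge [p,q] (with p < q) to q − p.
This gives a 10×17 integer matrix of rank 9; reducing to Smith normal form yields diagonal entries (1,1,1,1,1,1,1,1,1).

∂_2: C_2 → C_1 acts by ∂[p,q,r] = [q,r] − [p,r] + [p,q]. For instance
  ∂[v_0,v_2,v_7] = [v_2,v_7] − [v_0,v_7] + [v_0,v_2],
  ∂[v_3,v_5,v_7] = [v_5,v_7] − [v_3,v_7] + [v_3,v_5].
The 17×5 boundary matrix has rank 5 and Smith normal form diag(1,1,1,1,1).

Now H_k = ker ∂_k / im ∂_{k+1}, so:

  H_0: rank C_0 − rank ∂_1 = 10 − 9 = 1, and the invariant factors of ∂_1 are all 1, so H_0 = Z.
  H_1: rank ker ∂_1 − rank ∂_2 = (17 − 9) − 5 = 3, and the invariant factors of ∂_2 are all 1, so H_1 = Z^3.
  H_2: rank ker ∂_2 − rank ∂_3 = (5 − 5) − 0 = 0, and there is no ∂_3, so H_2 = 0.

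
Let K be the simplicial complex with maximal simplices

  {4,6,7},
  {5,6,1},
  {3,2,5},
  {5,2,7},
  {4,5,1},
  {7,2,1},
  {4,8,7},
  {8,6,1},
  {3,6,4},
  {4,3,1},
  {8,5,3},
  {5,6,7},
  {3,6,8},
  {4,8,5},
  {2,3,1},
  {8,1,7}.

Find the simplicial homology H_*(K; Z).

H_0 ≅ Z,  H_1 ≅ Z^2,  H_2 ≅ Z.

We work with the vertex ordering 1 < 2 < 3 < 4 < 5 < 6 < 7 < 8. The simplices of K, each written with vertices in increasing order, are:

  0-simplices (8): [1], [2], [3], [4], [5], [6], [7], [8]
  1-simplices (24): (24 of them)
  2-simplices (16): [1,2,3], [1,2,7], [1,3,4], [1,4,5], [1,5,6], [1,6,8], [1,7,8], [2,3,5], [2,5,7], [3,4,6], [3,5,8], [3,6,8], [4,5,8], [4,6,7], [4,7,8], [5,6,7]

so the chain groups are C_0 ≅ Z^8, C_1 ≅ Z^24, C_2 ≅ Z^16.

∂_1: C_1 → C_0 sends each edge [p,q] (with p < q) to q − p.
As a 8×24 matrix over Z this has rank 7, with invariant factors (1,1,1,1,1,1,1).

Boundary ∂_2: C_2 → C_1 sends each 2-simplex [p,q,r] to [q,r] − [p,r] + [p,q]. For instance
  ∂[2,3,5] = [3,5] − [2,5] + [2,3],
  ∂[1,4,5] = [4,5] − [1,5] + [1,4].
The resulting 24×16 matrix has rank 15, and its Smith normal form has invariant factors (1,1,1,1,1,1,1,1,1,1,1,1,1,1,1).

Reading off H_k = ker ∂_k / im ∂_{k+1}:

  H_0: rank C_0 − rank ∂_1 = 8 − 7 = 1, and the invariant factors of ∂_1 are all 1, so H_0 = Z.
  H_1: rank ker ∂_1 − rank ∂_2 = (24 − 7) − 15 = 2, and the invariant factors of ∂_2 are all 1, so H_1 = Z^2.
  H_2: rank ker ∂_2 − rank ∂_3 = (16 − 15) − 0 = 1, and there is no ∂_3, so H_2 = Z.

As a check, the Euler characteristic is 8 − 24 + 16 = 0, which agrees with 1 − 2 + 1 = 0.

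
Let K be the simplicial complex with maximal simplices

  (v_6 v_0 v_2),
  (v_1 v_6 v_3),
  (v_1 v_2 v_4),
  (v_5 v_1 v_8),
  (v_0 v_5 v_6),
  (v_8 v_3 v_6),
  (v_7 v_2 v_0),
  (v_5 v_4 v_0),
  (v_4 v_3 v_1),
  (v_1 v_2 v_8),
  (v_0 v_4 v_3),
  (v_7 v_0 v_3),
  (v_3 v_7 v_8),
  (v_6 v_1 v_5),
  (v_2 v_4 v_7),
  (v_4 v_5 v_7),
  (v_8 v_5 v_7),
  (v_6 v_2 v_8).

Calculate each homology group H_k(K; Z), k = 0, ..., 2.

H_0 = Z,  H_1 = Z ⊕ Z/2,  H_2 = 0.

Take the total order v_0 < v_1 < v_2 < v_3 < v_4 < v_5 < v_6 < v_7 < v_8 on the vertex set. Then K (dimension 2) consists of the simplices:

  0-simplices (9): [v_0], [v_1], [v_2], [v_3], [v_4], [v_5], [v_6], [v_7], [v_8]
  1-simplices (27): (27 of them)
  2-simplices (18): (18 of them)

Hence C_0 ≅ Z^9, C_1 ≅ Z^27, C_2 ≅ Z^18.

Boundary ∂_1: C_1 → C_0 sends each edge [p,q] (with p < q) to q − p. For instance
  ∂[v_2,v_6] = [v_6] − [v_2].
The resulting 9×27 matrix has rank 8, and its Smith normal form has invariant factors (1,1,1,1,1,1,1,1).

∂_2: C_2 → C_1 sends each 2-simplex [p,q,r] to [q,r] − [p,r] + [p,q]. For instance
  ∂[v_1,v_3,v_4] = [v_3,v_4] − [v_1,v_4] + [v_1,v_3],
  ∂[v_5,v_7,v_8] = [v_7,v_8] − [v_5,v_8] + [v_5,v_7].
This gives a 27×18 integer matrix of rank 18; reducing to Smith normal form yields diagonal entries (1,1,1,1,1,1,1,1,1,1,1,1,1,1,1,1,1,2).

From H_k ≅ ker(∂_k) / im(∂_{k+1}) we obtain:

  H_0: rank C_0 − rank ∂_1 = 9 − 8 = 1, and the invariant factors of ∂_1 are all 1, so H_0 ≅ Z.
  H_1: rank ker ∂_1 − rank ∂_2 = (27 − 8) − 18 = 1, and ∂_2 has invariant factor 2 > 1, so H_1 ≅ Z ⊕ Z/2.
  H_2: rank ker ∂_2 − rank ∂_3 = (18 − 18) − 0 = 0, and there is no ∂_3, so H_2 ≅ 0.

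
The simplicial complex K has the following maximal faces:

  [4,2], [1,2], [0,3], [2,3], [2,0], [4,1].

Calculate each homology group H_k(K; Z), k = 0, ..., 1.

H_0 ≅ Z,  H_1 ≅ Z^2.

Fix the vertex order 0 < 1 < 2 < 3 < 4 and write every simplex with vertices in increasing order. Then dim K = 1 and the simplices of K are:

  0-simplices (5): [0], [1], [2], [3], [4]
  1-simplices (6): [0,2], [0,3], [1,2], [1,4], [2,3], [2,4]

Hence C_0 ≅ Z^5, C_1 ≅ Z^6.

∂_1: C_1 → C_0 maps an edge to its endpoints' difference, ∂[p,q] = q − p. For instance
  ∂[2,4] = [4] − [2].
The 5×6 boundary matrix has rank 4 and Smith normal form diag(1,1,1,1).

From H_k ≅ ker(∂_k) / im(∂_{k+1}) we obtain:

  H_0: rank C_0 − rank ∂_1 = 5 − 4 = 1, and the invariant factors of ∂_1 are all 1, so H_0 = Z.
  H_1: rank ker ∂_1 − rank ∂_2 = (6 − 4) − 0 = 2, and there is no ∂_2, so H_1 = Z^2.

As a check, the Euler characteristic is 5 − 6 = -1, which agrees with 1 − 2 = -1.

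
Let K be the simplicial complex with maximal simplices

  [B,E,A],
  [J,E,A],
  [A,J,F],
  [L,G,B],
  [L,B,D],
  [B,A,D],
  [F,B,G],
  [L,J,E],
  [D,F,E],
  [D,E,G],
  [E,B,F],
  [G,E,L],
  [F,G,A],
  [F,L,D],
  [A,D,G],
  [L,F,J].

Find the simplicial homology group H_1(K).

K has 8 vertices, 24 edges, 16 triangles.
rank ∂_1 = 7, rank ∂_2 = 15 ⇒ b_1 = 24 − 7 − 15 = 2; all invariant factors of ∂_2 are 1 so no torsion. So H_1 ≅ Z^2.

H_1 = Z^2.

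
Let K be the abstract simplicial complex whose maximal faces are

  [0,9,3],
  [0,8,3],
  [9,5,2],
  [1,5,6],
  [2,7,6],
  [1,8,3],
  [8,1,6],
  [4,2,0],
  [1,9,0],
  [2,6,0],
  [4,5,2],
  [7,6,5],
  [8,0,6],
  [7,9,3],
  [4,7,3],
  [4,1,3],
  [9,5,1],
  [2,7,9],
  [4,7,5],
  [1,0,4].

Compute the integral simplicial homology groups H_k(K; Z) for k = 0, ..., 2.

H_0 ≅ Z,  H_1 ≅ Z ⊕ Z/2,  H_2 = 0.

Take the total order 0 < 1 < 2 < 3 < 4 < 5 < 6 < 7 < 8 < 9 on the vertex set. Then K (dimension 2) consists of the simplices:

  0-simplices (10): [0], [1], [2], [3], [4], [5], [6], [7], [8], [9]
  1-simplices (30): (30 of them)
  2-simplices (20): (20 of them)

giving chain groups C_0 ≅ Z^10, C_1 ≅ Z^30, C_2 ≅ Z^20.

Boundary ∂_1: C_1 → C_0 sends each edge [p,q] (with p < q) to q − p. For instance
  ∂[2,9] = [9] − [2].
This gives a 10×30 integer matrix of rank 9; reducing to Smith normal form yields diagonal entries (1,1,1,1,1,1,1,1,1).

Boundary ∂_2: C_2 → C_1 maps a triangle to the signed sum of its edges. For instance
  ∂[1,3,4] = [3,4] − [1,4] + [1,3],
  ∂[0,2,4] = [2,4] − [0,4] + [0,2].
This gives a 30×20 integer matrix of rank 20; reducing to Smith normal form yields diagonal entries (1,1,1,1,1,1,1,1,1,1,1,1,1,1,1,1,1,1,1,2).

Now H_k = ker ∂_k / im ∂_{k+1}, so:

  H_0: rank C_0 − rank ∂_1 = 10 − 9 = 1, and the invariant factors of ∂_1 are all 1, so H_0 = Z.
  H_1: rank ker ∂_1 − rank ∂_2 = (30 − 9) − 20 = 1, and ∂_2 has invariant factor 2 > 1, so H_1 = Z ⊕ Z/2.
  H_2: rank ker ∂_2 − rank ∂_3 = (20 − 20) − 0 = 0, and there is no ∂_3, so H_2 = 0.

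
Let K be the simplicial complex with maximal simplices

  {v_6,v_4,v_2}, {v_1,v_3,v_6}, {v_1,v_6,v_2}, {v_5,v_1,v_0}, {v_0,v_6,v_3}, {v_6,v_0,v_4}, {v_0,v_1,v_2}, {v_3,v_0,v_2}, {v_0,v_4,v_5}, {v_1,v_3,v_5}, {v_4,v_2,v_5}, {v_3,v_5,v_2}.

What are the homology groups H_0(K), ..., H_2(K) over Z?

H_0 ≅ Z,  H_1 ≅ Z/2,  H_2 = 0.

We work with the vertex ordering v_0 < v_1 < v_2 < v_3 < v_4 < v_5 < v_6. The simplices of K, each written with vertices in increasing order, are:

  0-simplices (7): [v_0], [v_1], [v_2], [v_3], [v_4], [v_5], [v_6]
  1-simplices (18): (18 of them)
  2-simplices (12): (12 of them)

so the chain groups are C_0 ≅ Z^7, C_1 ≅ Z^18, C_2 ≅ Z^12.

The boundary map ∂_1: C_1 → C_0 is given by ∂[p,q] = [q] − [p]. For instance
  ∂[v_0,v_3] = [v_3] − [v_0].
As a 7×18 matrix over Z this has rank 6, with invariant factors (1,1,1,1,1,1).

∂_2: C_2 → C_1 sends each 2-simplex [p,q,r] to [q,r] − [p,r] + [p,q]. For instance
  ∂[v_1,v_3,v_5] = [v_3,v_5] − [v_1,v_5] + [v_1,v_3],
  ∂[v_2,v_3,v_5] = [v_3,v_5] − [v_2,v_5] + [v_2,v_3].
The resulting 18×12 matrix has rank 12, and its Smith normal form has invariant factors (1,1,1,1,1,1,1,1,1,1,1,2).

Now H_k = ker ∂_k / im ∂_{k+1}, so:

  H_0: rank C_0 − rank ∂_1 = 7 − 6 = 1, and the invariant factors of ∂_1 are all 1, so H_0 = Z.
  H_1: rank ker ∂_1 − rank ∂_2 = (18 − 6) − 12 = 0, and ∂_2 has invariant factor 2 > 1, so H_1 = Z/2.
  H_2: rank ker ∂_2 − rank ∂_3 = (12 − 12) − 0 = 0, and there is no ∂_3, so H_2 = 0.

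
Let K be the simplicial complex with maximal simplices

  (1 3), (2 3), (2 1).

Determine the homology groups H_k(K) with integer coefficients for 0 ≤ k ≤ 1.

K has 3 vertices, 3 edges.
rank ∂_0 = 0, rank ∂_1 = 2 ⇒ b_0 = 3 − 0 − 2 = 1; all invariant factors of ∂_1 are 1 so no torsion. So H_0 = Z.
rank ∂_1 = 2, rank ∂_2 = 0 ⇒ b_1 = 3 − 2 − 0 = 1. So H_1 = Z.

H_0 = Z,  H_1 = Z.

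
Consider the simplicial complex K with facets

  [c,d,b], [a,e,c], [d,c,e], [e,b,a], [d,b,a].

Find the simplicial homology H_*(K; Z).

Fix the vertex order a < b < c < d < e and write every simplex with vertices in increasing order. Then dim K = 2 and the simplices of K are:

  0-simplices (5): a, b, c, d, e
  1-simplices (10): ab, ac, ad, ae, bc, bd, be, cd, ce, de
  2-simplices (5): abd, abe, ace, bcd, cde

so the chain groups are C_0 ≅ Z^5, C_1 ≅ Z^10, C_2 ≅ Z^5.

The boundary map ∂_1: C_1 → C_0 maps an edge to its endpoints' difference, ∂[p,q] = q − p.
The 5×10 boundary matrix has rank 4 and Smith normal form diag(1,1,1,1).

The boundary map ∂_2: C_2 → C_1 acts by ∂[p,q,r] = [q,r] − [p,r] + [p,q]. For instance
  ∂abd = bd − ad + ab,
  ∂ace = ce − ae + ac.
The resulting 10×5 matrix has rank 5, and its Smith normal form has invariant factors (1,1,1,1,1).

From H_k ≅ ker(∂_k) / im(∂_{k+1}) we obtain:

  H_0: rank C_0 − rank ∂_1 = 5 − 4 = 1, and the invariant factors of ∂_1 are all 1, so H_0 ≅ Z.
  H_1: rank ker ∂_1 − rank ∂_2 = (10 − 4) − 5 = 1, and the invariant factors of ∂_2 are all 1, so H_1 ≅ Z.
  H_2: rank ker ∂_2 − rank ∂_3 = (5 − 5) − 0 = 0, and there is no ∂_3, so H_2 ≅ 0.

As a check, the Euler characteristic is 5 − 10 + 5 = 0, which agrees with 1 − 1 + 0 = 0.

H_0 = Z,  H_1 = Z,  H_2 = 0.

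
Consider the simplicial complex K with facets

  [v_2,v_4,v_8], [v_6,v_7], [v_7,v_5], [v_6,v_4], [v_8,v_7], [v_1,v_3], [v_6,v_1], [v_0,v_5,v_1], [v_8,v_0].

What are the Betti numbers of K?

b_0 = 1, b_1 = 3, b_2 = 0.

We work with the vertex ordering v_0 < v_1 < v_2 < v_3 < v_4 < v_5 < v_6 < v_7 < v_8. The simplices of K, each written with vertices in increasing order, are:

  0-simplices (9): [v_0], [v_1], [v_2], [v_3], [v_4], [v_5], [v_6], [v_7], [v_8]
  1-simplices (13): [v_0,v_1], [v_0,v_5], [v_0,v_8], [v_1,v_3], [v_1,v_5], [v_1,v_6], [v_2,v_4], [v_2,v_8], [v_4,v_6], [v_4,v_8], [v_5,v_7], [v_6,v_7], [v_7,v_8]
  2-simplices (2): [v_0,v_1,v_5], [v_2,v_4,v_8]

Hence C_0 ≅ Z^9, C_1 ≅ Z^13, C_2 ≅ Z^2.

Boundary ∂_1: C_1 → C_0 is given by ∂[p,q] = [q] − [p].
The resulting 9×13 matrix has rank 8, and its Smith normal form has invariant factors (1,1,1,1,1,1,1,1).

Boundary ∂_2: C_2 → C_1 maps a triangle to the signed sum of its edges. For instance
  ∂[v_2,v_4,v_8] = [v_4,v_8] − [v_2,v_8] + [v_2,v_4],
  ∂[v_0,v_1,v_5] = [v_1,v_5] − [v_0,v_5] + [v_0,v_1].
The resulting 13×2 matrix has rank 2, and its Smith normal form has invariant factors (1,1).

Now H_k = ker ∂_k / im ∂_{k+1}, so:

  H_0: rank C_0 − rank ∂_1 = 9 − 8 = 1, and the invariant factors of ∂_1 are all 1, so H_0 ≅ Z.
  H_1: rank ker ∂_1 − rank ∂_2 = (13 − 8) − 2 = 3, and the invariant factors of ∂_2 are all 1, so H_1 ≅ Z^3.
  H_2: rank ker ∂_2 − rank ∂_3 = (2 − 2) − 0 = 0, and there is no ∂_3, so H_2 ≅ 0.

Hence the Betti numbers are b_0 = 1, b_1 = 3, b_2 = 0.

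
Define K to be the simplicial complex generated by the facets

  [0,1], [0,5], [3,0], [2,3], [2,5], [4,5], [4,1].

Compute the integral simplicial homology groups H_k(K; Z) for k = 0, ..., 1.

H_0 = Z,  H_1 = Z^2.

Fix the vertex order 0 < 1 < 2 < 3 < 4 < 5 and write every simplex with vertices in increasing order. Then dim K = 1 and the simplices of K are:

  0-simplices (6): [0], [1], [2], [3], [4], [5]
  1-simplices (7): [0,1], [0,3], [0,5], [1,4], [2,3], [2,5], [4,5]

giving chain groups C_0 ≅ Z^6, C_1 ≅ Z^7.

Boundary ∂_1: C_1 → C_0 sends each edge [p,q] (with p < q) to q − p. For instance
  ∂[2,3] = [3] − [2].
As a 6×7 matrix over Z this has rank 5, with invariant factors (1,1,1,1,1).

Computing H_k = (kernel of ∂_k) / (image of ∂_{k+1}):

  H_0: rank C_0 − rank ∂_1 = 6 − 5 = 1, and the invariant factors of ∂_1 are all 1, so H_0 ≅ Z.
  H_1: rank ker ∂_1 − rank ∂_2 = (7 − 5) − 0 = 2, and there is no ∂_2, so H_1 ≅ Z^2.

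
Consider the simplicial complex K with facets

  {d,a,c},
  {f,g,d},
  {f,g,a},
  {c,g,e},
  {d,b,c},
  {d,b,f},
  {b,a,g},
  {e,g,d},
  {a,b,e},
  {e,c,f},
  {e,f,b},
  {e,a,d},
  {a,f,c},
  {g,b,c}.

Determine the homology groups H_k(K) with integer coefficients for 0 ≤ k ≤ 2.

We work with the vertex ordering a < b < c < d < e < f < g. The simplices of K, each written with vertices in increasing order, are:

  0-simplices (7): a, b, c, d, e, f, g
  1-simplices (21): ab, ac, ad, ae, af, ag, bc, bd, be, bf, bg, cd, ce, cf, cg, de, df, dg, ef, eg, fg
  2-simplices (14): abe, abg, acd, acf, ade, afg, bcd, bcg, bdf, bef, cef, ceg, deg, dfg

so the chain groups are C_0 ≅ Z^7, C_1 ≅ Z^21, C_2 ≅ Z^14.

∂_1: C_1 → C_0 maps an edge to its endpoints' difference, ∂[p,q] = q − p. For instance
  ∂bg = g − b.
As a 7×21 matrix over Z this has rank 6, with invariant factors (1,1,1,1,1,1).

The boundary map ∂_2: C_2 → C_1 acts by ∂[p,q,r] = [q,r] − [p,r] + [p,q]. For instance
  ∂bdf = df − bf + bd,
  ∂ceg = eg − cg + ce.
The resulting 21×14 matrix has rank 13, and its Smith normal form has invariant factors (1,1,1,1,1,1,1,1,1,1,1,1,1).

Now H_k = ker ∂_k / im ∂_{k+1}, so:

  H_0: rank C_0 − rank ∂_1 = 7 − 6 = 1, and the invariant factors of ∂_1 are all 1, so H_0 ≅ Z.
  H_1: rank ker ∂_1 − rank ∂_2 = (21 − 6) − 13 = 2, and the invariant factors of ∂_2 are all 1, so H_1 ≅ Z^2.
  H_2: rank ker ∂_2 − rank ∂_3 = (14 − 13) − 0 = 1, and there is no ∂_3, so H_2 ≅ Z.

(K is a triangulation of the torus T^2.)

H_0 ≅ Z,  H_1 ≅ Z^2,  H_2 ≅ Z.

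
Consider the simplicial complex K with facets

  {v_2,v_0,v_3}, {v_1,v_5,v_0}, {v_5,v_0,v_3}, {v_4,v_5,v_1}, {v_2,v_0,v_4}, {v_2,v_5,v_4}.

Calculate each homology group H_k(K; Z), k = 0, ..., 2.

Fix the vertex order v_0 < v_1 < v_2 < v_3 < v_4 < v_5 and write every simplex with vertices in increasing order. Then dim K = 2 and the simplices of K are:

  0-simplices (6): [v_0], [v_1], [v_2], [v_3], [v_4], [v_5]
  1-simplices (12): [v_0,v_1], [v_0,v_2], [v_0,v_3], [v_0,v_4], [v_0,v_5], [v_1,v_4], [v_1,v_5], [v_2,v_3], [v_2,v_4], [v_2,v_5], [v_3,v_5], [v_4,v_5]
  2-simplices (6): [v_0,v_1,v_5], [v_0,v_2,v_3], [v_0,v_2,v_4], [v_0,v_3,v_5], [v_1,v_4,v_5], [v_2,v_4,v_5]

Hence C_0 ≅ Z^6, C_1 ≅ Z^12, C_2 ≅ Z^6.

Boundary ∂_1: C_1 → C_0 sends each edge [p,q] (with p < q) to q − p.
As a 6×12 matrix over Z this has rank 5, with invariant factors (1,1,1,1,1).

The boundary map ∂_2: C_2 → C_1 acts by ∂[p,q,r] = [q,r] − [p,r] + [p,q]. For instance
  ∂[v_1,v_4,v_5] = [v_4,v_5] − [v_1,v_5] + [v_1,v_4],
  ∂[v_2,v_4,v_5] = [v_4,v_5] − [v_2,v_5] + [v_2,v_4].
This gives a 12×6 integer matrix of rank 6; reducing to Smith normal form yields diagonal entries (1,1,1,1,1,1).

Reading off H_k = ker ∂_k / im ∂_{k+1}:

  H_0: rank C_0 − rank ∂_1 = 6 − 5 = 1, and the invariant factors of ∂_1 are all 1, so H_0 ≅ Z.
  H_1: rank ker ∂_1 − rank ∂_2 = (12 − 5) − 6 = 1, and the invariant factors of ∂_2 are all 1, so H_1 ≅ Z.
  H_2: rank ker ∂_2 − rank ∂_3 = (6 − 6) − 0 = 0, and there is no ∂_3, so H_2 ≅ 0.

As a check, the Euler characteristic is 6 − 12 + 6 = 0, which agrees with 1 − 1 + 0 = 0.
(K is a triangulation of the cylinder S^1 x I.)

H_0 ≅ Z,  H_1 ≅ Z,  H_2 = 0.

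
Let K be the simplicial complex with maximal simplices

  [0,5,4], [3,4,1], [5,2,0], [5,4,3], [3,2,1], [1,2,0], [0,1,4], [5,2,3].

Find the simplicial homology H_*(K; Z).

K has 6 vertices, 12 edges, 8 triangles.
rank ∂_0 = 0, rank ∂_1 = 5 ⇒ b_0 = 6 − 0 − 5 = 1; all invariant factors of ∂_1 are 1 so no torsion. So H_0 = Z.
rank ∂_1 = 5, rank ∂_2 = 7 ⇒ b_1 = 12 − 5 − 7 = 0; all invariant factors of ∂_2 are 1 so no torsion. So H_1 = 0.
rank ∂_2 = 7, rank ∂_3 = 0 ⇒ b_2 = 8 − 7 − 0 = 1. So H_2 = Z.

H_0 = Z,  H_1 = 0,  H_2 = Z.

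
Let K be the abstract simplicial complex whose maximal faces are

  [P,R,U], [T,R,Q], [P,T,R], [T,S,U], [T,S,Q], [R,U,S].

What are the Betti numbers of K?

b_0 = 1, b_1 = 1, b_2 = 0.

Fix the vertex order P < Q < R < S < T < U and write every simplex with vertices in increasing order. Then dim K = 2 and the simplices of K are:

  0-simplices (6): P, Q, R, S, T, U
  1-simplices (12): PR, PT, PU, QR, QS, QT, RS, RT, RU, ST, SU, TU
  2-simplices (6): PRT, PRU, QRT, QST, RSU, STU

Hence C_0 ≅ Z^6, C_1 ≅ Z^12, C_2 ≅ Z^6.

Boundary ∂_1: C_1 → C_0 is given by ∂[p,q] = [q] − [p]. For instance
  ∂QR = R − Q.
As a 6×12 matrix over Z this has rank 5, with invariant factors (1,1,1,1,1).

∂_2: C_2 → C_1 sends each 2-simplex [p,q,r] to [q,r] − [p,r] + [p,q]. For instance
  ∂QST = ST − QT + QS,
  ∂PRT = RT − PT + PR.
The resulting 12×6 matrix has rank 6, and its Smith normal form has invariant factors (1,1,1,1,1,1).

Reading off H_k = ker ∂_k / im ∂_{k+1}:

  H_0: rank C_0 − rank ∂_1 = 6 − 5 = 1, and the invariant factors of ∂_1 are all 1, so H_0 = Z.
  H_1: rank ker ∂_1 − rank ∂_2 = (12 − 5) − 6 = 1, and the invariant factors of ∂_2 are all 1, so H_1 = Z.
  H_2: rank ker ∂_2 − rank ∂_3 = (6 − 6) − 0 = 0, and there is no ∂_3, so H_2 = 0.

Hence the Betti numbers are b_0 = 1, b_1 = 1, b_2 = 0.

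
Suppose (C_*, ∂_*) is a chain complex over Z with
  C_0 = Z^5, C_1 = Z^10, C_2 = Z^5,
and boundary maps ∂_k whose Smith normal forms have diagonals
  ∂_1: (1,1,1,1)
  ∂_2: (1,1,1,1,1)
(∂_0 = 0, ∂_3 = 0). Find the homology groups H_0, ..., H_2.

H_0: b_0 = 5 − 0 − 4 = 1; torsion from ∂_1 factors > 1: none. So H_0 = Z.
H_1: b_1 = 10 − 4 − 5 = 1; torsion from ∂_2 factors > 1: none. So H_1 = Z.
H_2: b_2 = 5 − 5 − 0 = 0; torsion from ∂_3 factors > 1: none. So H_2 = 0.

H_0 = Z,  H_1 = Z,  H_2 = 0.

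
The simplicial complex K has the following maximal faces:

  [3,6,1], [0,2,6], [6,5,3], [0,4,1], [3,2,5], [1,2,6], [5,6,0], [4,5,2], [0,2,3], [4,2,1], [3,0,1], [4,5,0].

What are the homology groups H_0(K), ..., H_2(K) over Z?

We work with the vertex ordering 0 < 1 < 2 < 3 < 4 < 5 < 6. The simplices of K, each written with vertices in increasing order, are:

  0-simplices (7): [0], [1], [2], [3], [4], [5], [6]
  1-simplices (18): [0,1], [0,2], [0,3], [0,4], [0,5], [0,6], [1,2], [1,3], [1,4], [1,6], [2,3], [2,4], [2,5], [2,6], [3,5], [3,6], [4,5], [5,6]
  2-simplices (12): [0,1,3], [0,1,4], [0,2,3], [0,2,6], [0,4,5], [0,5,6], [1,2,4], [1,2,6], [1,3,6], [2,3,5], [2,4,5], [3,5,6]

Hence C_0 ≅ Z^7, C_1 ≅ Z^18, C_2 ≅ Z^12.

The boundary map ∂_1: C_1 → C_0 maps an edge to its endpoints' difference, ∂[p,q] = q − p.
This gives a 7×18 integer matrix of rank 6; reducing to Smith normal form yields diagonal entries (1,1,1,1,1,1).

∂_2: C_2 → C_1 acts by ∂[p,q,r] = [q,r] − [p,r] + [p,q]. For instance
  ∂[0,2,6] = [2,6] − [0,6] + [0,2],
  ∂[1,2,4] = [2,4] − [1,4] + [1,2].
As a 18×12 matrix over Z this has rank 12, with invariant factors (1,1,1,1,1,1,1,1,1,1,1,2).

Computing H_k = (kernel of ∂_k) / (image of ∂_{k+1}):

  H_0: rank C_0 − rank ∂_1 = 7 − 6 = 1, and the invariant factors of ∂_1 are all 1, so H_0 = Z.
  H_1: rank ker ∂_1 − rank ∂_2 = (18 − 6) − 12 = 0, and ∂_2 has invariant factor 2 > 1, so H_1 = Z/2.
  H_2: rank ker ∂_2 − rank ∂_3 = (12 − 12) − 0 = 0, and there is no ∂_3, so H_2 = 0.

H_0 ≅ Z,  H_1 ≅ Z/2,  H_2 = 0.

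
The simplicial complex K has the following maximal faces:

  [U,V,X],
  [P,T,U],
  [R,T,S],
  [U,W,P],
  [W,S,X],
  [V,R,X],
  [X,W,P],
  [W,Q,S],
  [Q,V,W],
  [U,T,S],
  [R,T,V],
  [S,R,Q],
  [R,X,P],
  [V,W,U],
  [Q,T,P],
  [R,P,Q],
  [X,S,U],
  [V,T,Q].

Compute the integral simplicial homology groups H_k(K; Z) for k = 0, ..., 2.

Take the total order P < Q < R < S < T < U < V < W < X on the vertex set. Then K (dimension 2) consists of the simplices:

  0-simplices (9): P, Q, R, S, T, U, V, W, X
  1-simplices (27): PQ, PR, PT, PU, PW, PX, QR, QS, QT, QV, QW, RS, RT, RV, RX, ST, SU, SW, SX, TU, TV, UV, UW, UX, VW, VX, WX
  2-simplices (18): PQR, PQT, PRX, PTU, PUW, PWX, QRS, QSW, QTV, QVW, RST, RTV, RVX, STU, SUX, SWX, UVW, UVX

giving chain groups C_0 ≅ Z^9, C_1 ≅ Z^27, C_2 ≅ Z^18.

Boundary ∂_1: C_1 → C_0 is given by ∂[p,q] = [q] − [p].
As a 9×27 matrix over Z this has rank 8, with invariant factors (1,1,1,1,1,1,1,1).

The boundary map ∂_2: C_2 → C_1 sends each 2-simplex [p,q,r] to [q,r] − [p,r] + [p,q]. For instance
  ∂SWX = WX − SX + SW,
  ∂STU = TU − SU + ST.
The resulting 27×18 matrix has rank 18, and its Smith normal form has invariant factors (1,1,1,1,1,1,1,1,1,1,1,1,1,1,1,1,1,2).

Reading off H_k = ker ∂_k / im ∂_{k+1}:

  H_0: rank C_0 − rank ∂_1 = 9 − 8 = 1, and the invariant factors of ∂_1 are all 1, so H_0 = Z.
  H_1: rank ker ∂_1 − rank ∂_2 = (27 − 8) − 18 = 1, and ∂_2 has invariant factor 2 > 1, so H_1 = Z ⊕ Z/2.
  H_2: rank ker ∂_2 − rank ∂_3 = (18 − 18) − 0 = 0, and there is no ∂_3, so H_2 = 0.

(K is a triangulation of the Klein bottle.)

H_0 ≅ Z,  H_1 ≅ Z ⊕ Z/2,  H_2 = 0.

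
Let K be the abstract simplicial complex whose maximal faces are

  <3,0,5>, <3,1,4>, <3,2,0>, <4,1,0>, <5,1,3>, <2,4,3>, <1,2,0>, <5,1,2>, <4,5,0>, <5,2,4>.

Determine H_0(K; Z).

H_0 ≅ Z.

Fix the vertex order 0 < 1 < 2 < 3 < 4 < 5 and write every simplex with vertices in increasing order. Then dim K = 2 and the simplices of K are:

  0-simplices (6): [0], [1], [2], [3], [4], [5]
  1-simplices (15): [0,1], [0,2], [0,3], [0,4], [0,5], [1,2], [1,3], [1,4], [1,5], [2,3], [2,4], [2,5], [3,4], [3,5], [4,5]
  2-simplices (10): [0,1,2], [0,1,4], [0,2,3], [0,3,5], [0,4,5], [1,2,5], [1,3,4], [1,3,5], [2,3,4], [2,4,5]

giving chain groups C_0 ≅ Z^6, C_1 ≅ Z^15, C_2 ≅ Z^10.

Boundary ∂_1: C_1 → C_0 maps an edge to its endpoints' difference, ∂[p,q] = q − p.
As a 6×15 matrix over Z this has rank 5, with invariant factors (1,1,1,1,1).

The boundary map ∂_2: C_2 → C_1 maps a triangle to the signed sum of its edges. For instance
  ∂[0,1,4] = [1,4] − [0,4] + [0,1],
  ∂[0,1,2] = [1,2] − [0,2] + [0,1].
As a 15×10 matrix over Z this has rank 10, with invariant factors (1,1,1,1,1,1,1,1,1,2).

From H_k ≅ ker(∂_k) / im(∂_{k+1}) we obtain:

  H_0: rank C_0 − rank ∂_1 = 6 − 5 = 1, and the invariant factors of ∂_1 are all 1, so H_0 ≅ Z.

(K is a triangulation of the real projective plane RP^2.)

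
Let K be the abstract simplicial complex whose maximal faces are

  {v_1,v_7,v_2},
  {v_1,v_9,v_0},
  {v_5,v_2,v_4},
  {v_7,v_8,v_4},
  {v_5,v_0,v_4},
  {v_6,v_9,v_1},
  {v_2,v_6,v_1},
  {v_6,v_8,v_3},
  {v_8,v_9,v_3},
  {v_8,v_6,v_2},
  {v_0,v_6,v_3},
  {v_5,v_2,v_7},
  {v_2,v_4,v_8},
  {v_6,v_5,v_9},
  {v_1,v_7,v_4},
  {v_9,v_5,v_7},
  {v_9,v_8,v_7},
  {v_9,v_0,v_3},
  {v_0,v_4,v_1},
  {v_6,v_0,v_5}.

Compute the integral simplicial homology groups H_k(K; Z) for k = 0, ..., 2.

Order the vertices as v_0 < v_1 < v_2 < v_3 < v_4 < v_5 < v_6 < v_7 < v_8 < v_9. Listing each simplex with vertices in this order, K has dimension 2 with simplices:

  0-simplices (10): [v_0], [v_1], [v_2], [v_3], [v_4], [v_5], [v_6], [v_7], [v_8], [v_9]
  1-simplices (30): (30 of them)
  2-simplices (20): (20 of them)

so the chain groups are C_0 ≅ Z^10, C_1 ≅ Z^30, C_2 ≅ Z^20.

The boundary map ∂_1: C_1 → C_0 is given by ∂[p,q] = [q] − [p]. For instance
  ∂[v_7,v_8] = [v_8] − [v_7].
The resulting 10×30 matrix has rank 9, and its Smith normal form has invariant factors (1,1,1,1,1,1,1,1,1).

Boundary ∂_2: C_2 → C_1 maps a triangle to the signed sum of its edges. For instance
  ∂[v_4,v_7,v_8] = [v_7,v_8] − [v_4,v_8] + [v_4,v_7],
  ∂[v_5,v_6,v_9] = [v_6,v_9] − [v_5,v_9] + [v_5,v_6].
This gives a 30×20 integer matrix of rank 20; reducing to Smith normal form yields diagonal entries (1,1,1,1,1,1,1,1,1,1,1,1,1,1,1,1,1,1,1,2).

Computing H_k = (kernel of ∂_k) / (image of ∂_{k+1}):

  H_0: rank C_0 − rank ∂_1 = 10 − 9 = 1, and the invariant factors of ∂_1 are all 1, so H_0 = Z.
  H_1: rank ker ∂_1 − rank ∂_2 = (30 − 9) − 20 = 1, and ∂_2 has invariant factor 2 > 1, so H_1 = Z ⊕ Z/2.
  H_2: rank ker ∂_2 − rank ∂_3 = (20 − 20) − 0 = 0, and there is no ∂_3, so H_2 = 0.

(K is a triangulation of the Klein bottle.)

H_0 ≅ Z,  H_1 ≅ Z ⊕ Z/2,  H_2 = 0.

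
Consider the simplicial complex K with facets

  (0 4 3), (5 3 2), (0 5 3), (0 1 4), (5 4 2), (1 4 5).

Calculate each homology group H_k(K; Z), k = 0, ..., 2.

H_0 = Z,  H_1 = Z,  H_2 = 0.

Fix the vertex order 0 < 1 < 2 < 3 < 4 < 5 and write every simplex with vertices in increasing order. Then dim K = 2 and the simplices of K are:

  0-simplices (6): [0], [1], [2], [3], [4], [5]
  1-simplices (12): [0,1], [0,3], [0,4], [0,5], [1,4], [1,5], [2,3], [2,4], [2,5], [3,4], [3,5], [4,5]
  2-simplices (6): [0,1,4], [0,3,4], [0,3,5], [1,4,5], [2,3,5], [2,4,5]

Hence C_0 ≅ Z^6, C_1 ≅ Z^12, C_2 ≅ Z^6.

∂_1: C_1 → C_0 sends each edge [p,q] (with p < q) to q − p. For instance
  ∂[1,5] = [5] − [1].
As a 6×12 matrix over Z this has rank 5, with invariant factors (1,1,1,1,1).

∂_2: C_2 → C_1 maps a triangle to the signed sum of its edges. For instance
  ∂[0,1,4] = [1,4] − [0,4] + [0,1],
  ∂[0,3,4] = [3,4] − [0,4] + [0,3].
The resulting 12×6 matrix has rank 6, and its Smith normal form has invariant factors (1,1,1,1,1,1).

Reading off H_k = ker ∂_k / im ∂_{k+1}:

  H_0: rank C_0 − rank ∂_1 = 6 − 5 = 1, and the invariant factors of ∂_1 are all 1, so H_0 = Z.
  H_1: rank ker ∂_1 − rank ∂_2 = (12 − 5) − 6 = 1, and the invariant factors of ∂_2 are all 1, so H_1 = Z.
  H_2: rank ker ∂_2 − rank ∂_3 = (6 − 6) − 0 = 0, and there is no ∂_3, so H_2 = 0.

(K is a triangulation of the cylinder S^1 x I.)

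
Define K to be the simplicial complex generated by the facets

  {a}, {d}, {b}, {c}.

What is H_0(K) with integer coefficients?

Fix the vertex order a < b < c < d and write every simplex with vertices in increasing order. Then dim K = 0 and the simplices of K are:

  0-simplices (4): a, b, c, d

so the chain groups are C_0 ≅ Z^4.

Computing H_k = (kernel of ∂_k) / (image of ∂_{k+1}):

  H_0: rank C_0 − rank ∂_1 = 4 − 0 = 4, and there is no ∂_1, so H_0 = Z^4.

H_0 ≅ Z^4.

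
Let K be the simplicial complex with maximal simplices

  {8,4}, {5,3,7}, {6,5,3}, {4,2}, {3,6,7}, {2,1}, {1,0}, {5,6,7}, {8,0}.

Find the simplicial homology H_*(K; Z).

H_0 ≅ Z^2,  H_1 ≅ Z,  H_2 ≅ Z.

Take the total order 0 < 1 < 2 < 3 < 4 < 5 < 6 < 7 < 8 on the vertex set. Then K (dimension 2) consists of the simplices:

  0-simplices (9): [0], [1], [2], [3], [4], [5], [6], [7], [8]
  1-simplices (11): [0,1], [0,8], [1,2], [2,4], [3,5], [3,6], [3,7], [4,8], [5,6], [5,7], [6,7]
  2-simplices (4): [3,5,6], [3,5,7], [3,6,7], [5,6,7]

giving chain groups C_0 ≅ Z^9, C_1 ≅ Z^11, C_2 ≅ Z^4.

∂_1: C_1 → C_0 is given by ∂[p,q] = [q] − [p].
The resulting 9×11 matrix has rank 7, and its Smith normal form has invariant factors (1,1,1,1,1,1,1).

The boundary map ∂_2: C_2 → C_1 maps a triangle to the signed sum of its edges. For instance
  ∂[3,6,7] = [6,7] − [3,7] + [3,6],
  ∂[5,6,7] = [6,7] − [5,7] + [5,6].
The resulting 11×4 matrix has rank 3, and its Smith normal form has invariant factors (1,1,1).

Now H_k = ker ∂_k / im ∂_{k+1}, so:

  H_0: rank C_0 − rank ∂_1 = 9 − 7 = 2, and the invariant factors of ∂_1 are all 1, so H_0 = Z^2.
  H_1: rank ker ∂_1 − rank ∂_2 = (11 − 7) − 3 = 1, and the invariant factors of ∂_2 are all 1, so H_1 = Z.
  H_2: rank ker ∂_2 − rank ∂_3 = (4 − 3) − 0 = 1, and there is no ∂_3, so H_2 = Z.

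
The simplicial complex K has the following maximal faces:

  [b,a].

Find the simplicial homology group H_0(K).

We work with the vertex ordering a < b. The simplices of K, each written with vertices in increasing order, are:

  0-simplices (2): a, b
  1-simplices (1): ab

giving chain groups C_0 ≅ Z^2, C_1 ≅ Z^1.

The boundary map ∂_1: C_1 → C_0 sends each edge [p,q] (with p < q) to q − p.
This gives a 2×1 integer matrix of rank 1; reducing to Smith normal form yields diagonal entries (1).

Computing H_k = (kernel of ∂_k) / (image of ∂_{k+1}):

  H_0: rank C_0 − rank ∂_1 = 2 − 1 = 1, and the invariant factors of ∂_1 are all 1, so H_0 ≅ Z.

(K is a triangulation of the 1-simplex.)

H_0 ≅ Z.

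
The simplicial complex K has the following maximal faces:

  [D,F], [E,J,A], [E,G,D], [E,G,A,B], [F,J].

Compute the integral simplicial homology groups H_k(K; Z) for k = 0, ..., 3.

We work with the vertex ordering A < B < D < E < F < G < J. The simplices of K, each written with vertices in increasing order, are:

  0-simplices (7): A, B, D, E, F, G, J
  1-simplices (12): AB, AE, AG, AJ, BE, BG, DE, DF, DG, EG, EJ, FJ
  2-simplices (6): ABE, ABG, AEG, AEJ, BEG, DEG
  3-simplices (1): ABEG

Hence C_0 ≅ Z^7, C_1 ≅ Z^12, C_2 ≅ Z^6, C_3 ≅ Z^1.

∂_1: C_1 → C_0 maps an edge to its endpoints' difference, ∂[p,q] = q − p.
This gives a 7×12 integer matrix of rank 6; reducing to Smith normal form yields diagonal entries (1,1,1,1,1,1).

Boundary ∂_2: C_2 → C_1 acts by ∂[p,q,r] = [q,r] − [p,r] + [p,q]. For instance
  ∂AEJ = EJ − AJ + AE,
  ∂AEG = EG − AG + AE.
The 12×6 boundary matrix has rank 5 and Smith normal form diag(1,1,1,1,1).

The boundary map ∂_3: C_3 → C_2 sends each 3-simplex σ to the alternating sum Σ_i (−1)^i (σ with its i-th vertex removed). For instance
  ∂ABEG = BEG − AEG + ABG − ABE.
As a 6×1 matrix over Z this has rank 1, with invariant factors (1).

Computing H_k = (kernel of ∂_k) / (image of ∂_{k+1}):

  H_0: rank C_0 − rank ∂_1 = 7 − 6 = 1, and the invariant factors of ∂_1 are all 1, so H_0 ≅ Z.
  H_1: rank ker ∂_1 − rank ∂_2 = (12 − 6) − 5 = 1, and the invariant factors of ∂_2 are all 1, so H_1 ≅ Z.
  H_2: rank ker ∂_2 − rank ∂_3 = (6 − 5) − 1 = 0, and the invariant factors of ∂_3 are all 1, so H_2 ≅ 0.
  H_3: rank ker ∂_3 − rank ∂_4 = (1 − 1) − 0 = 0, and there is no ∂_4, so H_3 ≅ 0.

H_0 ≅ Z,  H_1 ≅ Z,  H_2 = 0,  H_3 = 0.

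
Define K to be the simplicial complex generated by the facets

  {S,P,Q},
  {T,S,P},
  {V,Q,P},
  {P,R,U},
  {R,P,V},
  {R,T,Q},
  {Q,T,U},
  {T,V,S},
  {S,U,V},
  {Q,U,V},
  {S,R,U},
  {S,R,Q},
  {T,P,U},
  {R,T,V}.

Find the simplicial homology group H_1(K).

H_1 ≅ Z^2.

Order the vertices as P < Q < R < S < T < U < V. Listing each simplex with vertices in this order, K has dimension 2 with simplices:

  0-simplices (7): P, Q, R, S, T, U, V
  1-simplices (21): PQ, PR, PS, PT, PU, PV, QR, QS, QT, QU, QV, RS, RT, RU, RV, ST, SU, SV, TU, TV, UV
  2-simplices (14): PQS, PQV, PRU, PRV, PST, PTU, QRS, QRT, QTU, QUV, RSU, RTV, STV, SUV

Hence C_0 ≅ Z^7, C_1 ≅ Z^21, C_2 ≅ Z^14.

The boundary map ∂_1: C_1 → C_0 sends each edge [p,q] (with p < q) to q − p. For instance
  ∂TV = V − T.
The resulting 7×21 matrix has rank 6, and its Smith normal form has invariant factors (1,1,1,1,1,1).

Boundary ∂_2: C_2 → C_1 sends each 2-simplex [p,q,r] to [q,r] − [p,r] + [p,q]. For instance
  ∂QRS = RS − QS + QR,
  ∂PQV = QV − PV + PQ.
The 21×14 boundary matrix has rank 13 and Smith normal form diag(1,1,1,1,1,1,1,1,1,1,1,1,1).

From H_k ≅ ker(∂_k) / im(∂_{k+1}) we obtain:

  H_1: rank ker ∂_1 − rank ∂_2 = (21 − 6) − 13 = 2, and the invariant factors of ∂_2 are all 1, so H_1 ≅ Z^2.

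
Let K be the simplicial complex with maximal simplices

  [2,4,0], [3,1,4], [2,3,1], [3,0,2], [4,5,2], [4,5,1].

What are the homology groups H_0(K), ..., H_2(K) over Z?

Take the total order 0 < 1 < 2 < 3 < 4 < 5 on the vertex set. Then K (dimension 2) consists of the simplices:

  0-simplices (6): [0], [1], [2], [3], [4], [5]
  1-simplices (12): [0,2], [0,3], [0,4], [1,2], [1,3], [1,4], [1,5], [2,3], [2,4], [2,5], [3,4], [4,5]
  2-simplices (6): [0,2,3], [0,2,4], [1,2,3], [1,3,4], [1,4,5], [2,4,5]

giving chain groups C_0 ≅ Z^6, C_1 ≅ Z^12, C_2 ≅ Z^6.

The boundary map ∂_1: C_1 → C_0 sends each edge [p,q] (with p < q) to q − p. For instance
  ∂[3,4] = [4] − [3].
The resulting 6×12 matrix has rank 5, and its Smith normal form has invariant factors (1,1,1,1,1).

Boundary ∂_2: C_2 → C_1 sends each 2-simplex [p,q,r] to [q,r] − [p,r] + [p,q]. For instance
  ∂[1,3,4] = [3,4] − [1,4] + [1,3],
  ∂[1,2,3] = [2,3] − [1,3] + [1,2].
The resulting 12×6 matrix has rank 6, and its Smith normal form has invariant factors (1,1,1,1,1,1).

Reading off H_k = ker ∂_k / im ∂_{k+1}:

  H_0: rank C_0 − rank ∂_1 = 6 − 5 = 1, and the invariant factors of ∂_1 are all 1, so H_0 ≅ Z.
  H_1: rank ker ∂_1 − rank ∂_2 = (12 − 5) − 6 = 1, and the invariant factors of ∂_2 are all 1, so H_1 ≅ Z.
  H_2: rank ker ∂_2 − rank ∂_3 = (6 − 6) − 0 = 0, and there is no ∂_3, so H_2 ≅ 0.

H_0 = Z,  H_1 = Z,  H_2 = 0.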